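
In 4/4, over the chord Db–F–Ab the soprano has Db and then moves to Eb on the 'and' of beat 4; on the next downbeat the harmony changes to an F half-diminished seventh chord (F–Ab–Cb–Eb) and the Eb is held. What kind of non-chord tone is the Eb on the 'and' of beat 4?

Anticipation.

The harmony at that moment is Db major triad (Db, F, Ab); Eb is not a chord tone.
It is approached by step up from Db and then sustained as the same pitch into the next harmony.
Arriving early and becoming a chord tone when the harmony changes — an anticipation.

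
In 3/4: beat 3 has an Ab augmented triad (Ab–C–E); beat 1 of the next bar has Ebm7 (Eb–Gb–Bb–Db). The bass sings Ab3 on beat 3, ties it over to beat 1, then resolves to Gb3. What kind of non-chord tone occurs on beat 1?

The harmony at that moment is Eb minor seventh chord (Eb, Gb, Bb, Db); Ab3 is not a chord tone.
It is held over (the same pitch as the preceding Ab3) and left by step down to Gb3.
Held over from the previous chord and resolving down by step — a suspension.

Suspension.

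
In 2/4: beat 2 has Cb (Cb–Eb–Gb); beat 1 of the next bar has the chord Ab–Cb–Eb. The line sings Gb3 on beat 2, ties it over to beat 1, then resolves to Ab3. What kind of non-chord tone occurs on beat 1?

Retardation.

The harmony at that moment is Ab minor triad (Ab, Cb, Eb); Gb3 is not a chord tone.
It is held over (the same pitch as the preceding Gb3) and left by step up to Ab3.
Held over from the previous chord and resolving up by step — a retardation.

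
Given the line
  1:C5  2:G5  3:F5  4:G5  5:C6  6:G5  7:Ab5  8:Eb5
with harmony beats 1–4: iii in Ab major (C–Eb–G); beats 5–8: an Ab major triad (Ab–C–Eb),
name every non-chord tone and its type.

F5 (beat 3) — neighbor tone; G5 (beat 6) — appoggiatura.

The harmony at that moment is C minor triad (C, Eb, G); F5 is not a chord tone.
It is approached by step down from G5 and left by step up to G5.
Step away and step back to the same note — a neighbor tone (lower neighbor).
The harmony at that moment is Ab major triad (Ab, C, Eb); G5 is not a chord tone.
It is approached by leap down from C6 and left by step up to Ab5.
Leap in, step out — an appoggiatura.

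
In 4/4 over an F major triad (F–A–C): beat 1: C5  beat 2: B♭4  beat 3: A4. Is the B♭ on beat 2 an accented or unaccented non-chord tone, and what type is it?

The harmony at that moment is F major triad (F, A, C); B♭4 is not a chord tone.
It is approached by step down from C5 and left by step down to A4.
Step in, step out in the same direction — a passing tone.
It falls on a weak beat, so it is unaccented.

Unaccented passing tone.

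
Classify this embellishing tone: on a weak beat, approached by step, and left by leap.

Escape tone.

Approach: by step. Departure: by leap. Metric position: weak.
Step in, leap out, from a weak position — an escape tone (échappée). (It is the mirror image of the appoggiatura, which leaps in and steps out on a strong beat.)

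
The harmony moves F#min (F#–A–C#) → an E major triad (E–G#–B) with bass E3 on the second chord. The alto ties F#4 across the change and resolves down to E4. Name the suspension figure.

At the second chord the bass is E3. The suspended F#4 lies a ninth above the bass; after resolving down by step to E4, the interval above the bass becomes an octave.
Suspension figures are named by those two intervals: 9–8.

9–8 suspension.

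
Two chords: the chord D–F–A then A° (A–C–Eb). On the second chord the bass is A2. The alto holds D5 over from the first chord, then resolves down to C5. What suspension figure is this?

4–3 suspension.

At the second chord the bass is A2. The suspended D5 lies a fourth above the bass; after resolving down by step to C5, the interval above the bass becomes a third.
Suspension figures are named by those two intervals: 4–3.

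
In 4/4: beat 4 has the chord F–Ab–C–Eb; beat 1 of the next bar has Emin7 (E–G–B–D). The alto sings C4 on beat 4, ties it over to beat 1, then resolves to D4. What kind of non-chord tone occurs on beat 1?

Retardation.

The harmony at that moment is E minor seventh chord (E, G, B, D); C4 is not a chord tone.
It is held over (the same pitch as the preceding C4) and left by step up to D4.
Held over from the previous chord and resolving up by step — a retardation.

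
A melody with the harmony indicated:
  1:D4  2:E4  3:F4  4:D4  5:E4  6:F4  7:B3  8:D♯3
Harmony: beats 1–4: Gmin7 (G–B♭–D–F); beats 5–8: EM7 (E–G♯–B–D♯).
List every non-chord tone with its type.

The harmony at that moment is G minor seventh chord (G, B♭, D, F); E4 is not a chord tone.
It is approached by step up from D4 and left by step up to F4.
Step in, step out in the same direction — a passing tone.
The harmony at that moment is E major seventh chord (E, G♯, B, D♯); F4 is not a chord tone.
It is approached by step up from E4 and left by leap down to B3.
Step in, leap out — an escape tone.

E4 (beat 2) — passing tone; F4 (beat 6) — escape tone.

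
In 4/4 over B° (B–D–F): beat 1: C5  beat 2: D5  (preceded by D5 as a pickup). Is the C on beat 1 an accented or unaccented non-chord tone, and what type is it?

The harmony at that moment is B diminished triad (B, D, F); C5 is not a chord tone.
It is approached by step down from D5 and left by step up to D5.
Step away and step back to the same note — a neighbor tone (lower neighbor).
It falls on the downbeat, so it is accented.

Accented neighbor tone.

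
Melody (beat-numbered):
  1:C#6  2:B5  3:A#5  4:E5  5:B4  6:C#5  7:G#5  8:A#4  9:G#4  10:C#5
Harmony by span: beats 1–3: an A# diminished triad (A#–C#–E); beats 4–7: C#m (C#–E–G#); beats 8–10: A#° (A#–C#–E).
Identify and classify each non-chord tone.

B5 (beat 2) — passing tone; B4 (beat 5) — appoggiatura; G#4 (beat 9) — escape tone.

The harmony at that moment is A# diminished triad (A#, C#, E); B5 is not a chord tone.
It is approached by step down from C#6 and left by step down to A#5.
Step in, step out in the same direction — a passing tone.
The harmony at that moment is C# minor triad (C#, E, G#); B4 is not a chord tone.
It is approached by leap down from E5 and left by step up to C#5.
Leap in, step out — an appoggiatura.
The harmony at that moment is A# diminished triad (A#, C#, E); G#4 is not a chord tone.
It is approached by step down from A#4 and left by leap up to C#5.
Step in, leap out — an escape tone.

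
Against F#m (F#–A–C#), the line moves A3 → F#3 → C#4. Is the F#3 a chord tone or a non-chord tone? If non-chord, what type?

Chord tone (the root of F# minor triad).

F# minor triad contains F#, A, C#; F# is the root, so it is a chord tone.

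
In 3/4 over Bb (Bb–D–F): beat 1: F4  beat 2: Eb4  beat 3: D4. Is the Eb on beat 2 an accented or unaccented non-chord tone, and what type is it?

Unaccented passing tone.

The harmony at that moment is Bb major triad (Bb, D, F); Eb4 is not a chord tone.
It is approached by step down from F4 and left by step down to D4.
Step in, step out in the same direction — a passing tone.
It falls on a weak beat, so it is unaccented.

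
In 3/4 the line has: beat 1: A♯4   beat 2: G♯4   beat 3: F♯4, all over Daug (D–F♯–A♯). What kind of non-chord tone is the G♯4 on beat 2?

The harmony at that moment is D augmented triad (D, F♯, A♯); G♯4 is not a chord tone.
It is approached by step down from A♯4 and left by step down to F♯4.
Step in, step out in the same direction — a passing tone.

Passing tone.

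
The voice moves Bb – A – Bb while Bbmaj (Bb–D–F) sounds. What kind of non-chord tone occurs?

A is a neighbor tone.

The harmony at that moment is Bb major triad (Bb, D, F); A is not a chord tone.
It is approached by step down from Bb and left by step up to Bb.
Step away and step back to the same note — a neighbor tone (lower neighbor).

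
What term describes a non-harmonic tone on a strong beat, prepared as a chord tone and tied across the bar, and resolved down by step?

Suspension.

Approach: by preparation — the pitch is first a chord tone, then held (tied or repeated) while the harmony changes under it. Departure: down by step. Metric position: strong.
A prepared dissonance that resolves downward by step — a suspension. (The same figure resolving upward would be a retardation.)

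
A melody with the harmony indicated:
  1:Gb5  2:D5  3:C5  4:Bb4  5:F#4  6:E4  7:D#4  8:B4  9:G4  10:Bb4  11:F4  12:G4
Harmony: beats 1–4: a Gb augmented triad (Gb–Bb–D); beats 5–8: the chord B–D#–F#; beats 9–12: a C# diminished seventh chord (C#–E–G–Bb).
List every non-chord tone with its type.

The harmony at that moment is Gb augmented triad (Gb, Bb, D); C5 is not a chord tone.
It is approached by step down from D5 and left by step down to Bb4.
Step in, step out in the same direction — a passing tone.
The harmony at that moment is B major triad (B, D#, F#); E4 is not a chord tone.
It is approached by step down from F#4 and left by step down to D#4.
Step in, step out in the same direction — a passing tone.
The harmony at that moment is C# diminished seventh chord (C#, E, G, Bb); F4 is not a chord tone.
It is approached by leap down from Bb4 and left by step up to G4.
Leap in, step out — an appoggiatura.

C5 (beat 3) — passing tone; E4 (beat 6) — passing tone; F4 (beat 11) — appoggiatura.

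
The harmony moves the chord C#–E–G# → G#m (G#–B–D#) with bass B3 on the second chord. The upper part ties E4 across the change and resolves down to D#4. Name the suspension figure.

At the second chord the bass is B3. The suspended E4 lies a fourth above the bass; after resolving down by step to D#4, the interval above the bass becomes a third.
Suspension figures are named by those two intervals: 4–3.

4–3 suspension.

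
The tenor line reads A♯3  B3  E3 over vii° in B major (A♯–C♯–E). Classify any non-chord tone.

B3 is an escape tone.

The harmony at that moment is A♯ diminished triad (A♯, C♯, E); B3 is not a chord tone.
It is approached by step up from A♯3 and left by leap down to E3.
Step in, leap out — an escape tone.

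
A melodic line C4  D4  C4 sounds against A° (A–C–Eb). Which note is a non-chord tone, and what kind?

D4 is a neighbor tone.

The harmony at that moment is A diminished triad (A, C, Eb); D4 is not a chord tone.
It is approached by step up from C4 and left by step down to C4.
Step away and step back to the same note — a neighbor tone (upper neighbor).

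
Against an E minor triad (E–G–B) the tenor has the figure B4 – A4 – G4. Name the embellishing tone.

The harmony at that moment is E minor triad (E, G, B); A4 is not a chord tone.
It is approached by step down from B4 and left by step down to G4.
Step in, step out in the same direction — a passing tone.

A4 is a passing tone.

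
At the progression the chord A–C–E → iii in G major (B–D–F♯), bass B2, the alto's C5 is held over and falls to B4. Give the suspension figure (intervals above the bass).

9–8 suspension.

At the second chord the bass is B2. The suspended C5 lies a ninth above the bass; after resolving down by step to B4, the interval above the bass becomes an octave.
Suspension figures are named by those two intervals: 9–8.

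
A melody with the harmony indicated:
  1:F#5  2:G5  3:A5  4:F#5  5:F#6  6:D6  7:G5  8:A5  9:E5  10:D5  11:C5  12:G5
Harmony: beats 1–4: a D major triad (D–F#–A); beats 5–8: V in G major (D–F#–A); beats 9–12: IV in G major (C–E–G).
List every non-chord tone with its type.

The harmony at that moment is D major triad (D, F#, A); G5 is not a chord tone.
It is approached by step up from F#5 and left by step up to A5.
Step in, step out in the same direction — a passing tone.
The harmony at that moment is D major triad (D, F#, A); G5 is not a chord tone.
It is approached by leap down from D6 and left by step up to A5.
Leap in, step out — an appoggiatura.
The harmony at that moment is C major triad (C, E, G); D5 is not a chord tone.
It is approached by step down from E5 and left by step down to C5.
Step in, step out in the same direction — a passing tone.

G5 (beat 2) — passing tone; G5 (beat 7) — appoggiatura; D5 (beat 10) — passing tone.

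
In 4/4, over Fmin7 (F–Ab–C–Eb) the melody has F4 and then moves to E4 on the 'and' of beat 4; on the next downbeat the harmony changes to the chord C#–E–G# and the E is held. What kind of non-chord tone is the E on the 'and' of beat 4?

Anticipation.

The harmony at that moment is F minor seventh chord (F, Ab, C, Eb); E4 is not a chord tone.
It is approached by step down from F4 and then sustained as the same pitch into the next harmony.
Arriving early and becoming a chord tone when the harmony changes — an anticipation.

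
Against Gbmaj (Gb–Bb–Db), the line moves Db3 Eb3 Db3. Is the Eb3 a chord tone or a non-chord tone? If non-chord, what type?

Non-chord tone — a neighbor tone.

The harmony at that moment is Gb major triad (Gb, Bb, Db); Eb3 is not a chord tone.
It is approached by step up from Db3 and left by step down to Db3.
Step away and step back to the same note — a neighbor tone (upper neighbor).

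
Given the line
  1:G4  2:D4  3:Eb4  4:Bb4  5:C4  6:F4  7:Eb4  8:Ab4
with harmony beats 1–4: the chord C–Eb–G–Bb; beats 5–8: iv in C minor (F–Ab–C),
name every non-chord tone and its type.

D4 (beat 2) — appoggiatura; Eb4 (beat 7) — escape tone.

The harmony at that moment is C minor seventh chord (C, Eb, G, Bb); D4 is not a chord tone.
It is approached by leap down from G4 and left by step up to Eb4.
Leap in, step out — an appoggiatura.
The harmony at that moment is F minor triad (F, Ab, C); Eb4 is not a chord tone.
It is approached by step down from F4 and left by leap up to Ab4.
Step in, leap out — an escape tone.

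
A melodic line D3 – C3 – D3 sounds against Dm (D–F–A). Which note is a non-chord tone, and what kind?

The harmony at that moment is D minor triad (D, F, A); C3 is not a chord tone.
It is approached by step down from D3 and left by step up to D3.
Step away and step back to the same note — a neighbor tone (lower neighbor).

C3 is a neighbor tone.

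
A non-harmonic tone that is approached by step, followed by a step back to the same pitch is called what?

Neighbor tone.

Approach: by step. Departure: by step in the opposite direction, back to the starting pitch.
Stepwise on both sides but reversing to return to the same chord tone — a neighbor tone. (Had it continued onward in the same direction it would be a passing tone instead.)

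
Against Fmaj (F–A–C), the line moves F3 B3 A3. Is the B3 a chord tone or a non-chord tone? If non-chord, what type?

Non-chord tone — an appoggiatura.

The harmony at that moment is F major triad (F, A, C); B3 is not a chord tone.
It is approached by leap up from F3 and left by step down to A3.
Leap in, step out — an appoggiatura.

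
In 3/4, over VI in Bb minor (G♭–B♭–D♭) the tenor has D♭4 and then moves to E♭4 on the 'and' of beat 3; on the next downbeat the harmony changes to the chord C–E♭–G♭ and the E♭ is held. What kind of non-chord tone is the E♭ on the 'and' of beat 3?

Anticipation.

The harmony at that moment is G♭ major triad (G♭, B♭, D♭); E♭4 is not a chord tone.
It is approached by step up from D♭4 and then sustained as the same pitch into the next harmony.
Arriving early and becoming a chord tone when the harmony changes — an anticipation.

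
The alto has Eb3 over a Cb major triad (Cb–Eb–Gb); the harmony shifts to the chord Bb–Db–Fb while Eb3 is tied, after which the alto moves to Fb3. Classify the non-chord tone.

Eb3 is a retardation.

The harmony at that moment is Bb diminished triad (Bb, Db, Fb); Eb3 is not a chord tone.
It is held over (the same pitch as the preceding Eb3) and left by step up to Fb3.
Held over from the previous chord and resolving up by step — a retardation.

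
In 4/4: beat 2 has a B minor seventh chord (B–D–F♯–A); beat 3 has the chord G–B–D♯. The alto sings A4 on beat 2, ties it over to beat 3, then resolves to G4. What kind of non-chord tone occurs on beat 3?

The harmony at that moment is G augmented triad (G, B, D♯); A4 is not a chord tone.
It is held over (the same pitch as the preceding A4) and left by step down to G4.
Held over from the previous chord and resolving down by step — a suspension.

Suspension.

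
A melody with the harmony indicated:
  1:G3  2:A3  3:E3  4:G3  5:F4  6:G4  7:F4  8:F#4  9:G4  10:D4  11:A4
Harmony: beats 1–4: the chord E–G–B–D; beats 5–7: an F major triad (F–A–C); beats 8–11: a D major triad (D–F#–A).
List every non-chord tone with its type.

The harmony at that moment is E minor seventh chord (E, G, B, D); A3 is not a chord tone.
It is approached by step up from G3 and left by leap down to E3.
Step in, leap out — an escape tone.
The harmony at that moment is F major triad (F, A, C); G4 is not a chord tone.
It is approached by step up from F4 and left by step down to F4.
Step away and step back to the same note — a neighbor tone (upper neighbor).
The harmony at that moment is D major triad (D, F#, A); G4 is not a chord tone.
It is approached by step up from F#4 and left by leap down to D4.
Step in, leap out — an escape tone.

A3 (beat 2) — escape tone; G4 (beat 6) — neighbor tone; G4 (beat 9) — escape tone.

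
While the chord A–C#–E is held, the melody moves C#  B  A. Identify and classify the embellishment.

B is a passing tone.

The harmony at that moment is A major triad (A, C#, E); B is not a chord tone.
It is approached by step down from C# and left by step down to A.
Step in, step out in the same direction — a passing tone.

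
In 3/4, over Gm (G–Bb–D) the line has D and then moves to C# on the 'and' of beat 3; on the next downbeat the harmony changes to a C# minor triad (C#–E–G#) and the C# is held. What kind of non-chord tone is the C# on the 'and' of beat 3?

The harmony at that moment is G minor triad (G, Bb, D); C# is not a chord tone.
It is approached by step down from D and then sustained as the same pitch into the next harmony.
Arriving early and becoming a chord tone when the harmony changes — an anticipation.

Anticipation.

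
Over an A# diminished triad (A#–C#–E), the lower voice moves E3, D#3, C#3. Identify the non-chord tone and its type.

D#3 is a passing tone.

The harmony at that moment is A# diminished triad (A#, C#, E); D#3 is not a chord tone.
It is approached by step down from E3 and left by step down to C#3.
Step in, step out in the same direction — a passing tone.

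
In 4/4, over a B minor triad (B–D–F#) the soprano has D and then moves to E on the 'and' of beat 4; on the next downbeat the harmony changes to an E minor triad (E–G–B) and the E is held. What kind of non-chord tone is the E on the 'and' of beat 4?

Anticipation.

The harmony at that moment is B minor triad (B, D, F#); E is not a chord tone.
It is approached by step up from D and then sustained as the same pitch into the next harmony.
Arriving early and becoming a chord tone when the harmony changes — an anticipation.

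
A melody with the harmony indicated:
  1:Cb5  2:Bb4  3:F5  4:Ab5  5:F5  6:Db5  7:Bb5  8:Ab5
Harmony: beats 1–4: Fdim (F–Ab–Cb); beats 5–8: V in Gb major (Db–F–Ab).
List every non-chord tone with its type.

The harmony at that moment is F diminished triad (F, Ab, Cb); Bb4 is not a chord tone.
It is approached by step down from Cb5 and left by leap up to F5.
Step in, leap out — an escape tone.
The harmony at that moment is Db major triad (Db, F, Ab); Bb5 is not a chord tone.
It is approached by leap up from Db5 and left by step down to Ab5.
Leap in, step out — an appoggiatura.

Bb4 (beat 2) — escape tone; Bb5 (beat 7) — appoggiatura.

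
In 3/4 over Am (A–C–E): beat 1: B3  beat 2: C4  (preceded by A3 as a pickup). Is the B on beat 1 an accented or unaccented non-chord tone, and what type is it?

The harmony at that moment is A minor triad (A, C, E); B3 is not a chord tone.
It is approached by step up from A3 and left by step up to C4.
Step in, step out in the same direction — a passing tone.
It falls on the downbeat, so it is accented.

Accented passing tone.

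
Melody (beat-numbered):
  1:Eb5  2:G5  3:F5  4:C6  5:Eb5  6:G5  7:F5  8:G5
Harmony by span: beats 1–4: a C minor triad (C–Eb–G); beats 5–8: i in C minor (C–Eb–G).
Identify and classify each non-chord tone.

F5 (beat 3) — escape tone; F5 (beat 7) — neighbor tone.

The harmony at that moment is C minor triad (C, Eb, G); F5 is not a chord tone.
It is approached by step down from G5 and left by leap up to C6.
Step in, leap out — an escape tone.
The harmony at that moment is C minor triad (C, Eb, G); F5 is not a chord tone.
It is approached by step down from G5 and left by step up to G5.
Step away and step back to the same note — a neighbor tone (lower neighbor).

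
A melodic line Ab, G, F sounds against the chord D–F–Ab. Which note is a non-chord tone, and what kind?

G is a passing tone.

The harmony at that moment is D diminished triad (D, F, Ab); G is not a chord tone.
It is approached by step down from Ab and left by step down to F.
Step in, step out in the same direction — a passing tone.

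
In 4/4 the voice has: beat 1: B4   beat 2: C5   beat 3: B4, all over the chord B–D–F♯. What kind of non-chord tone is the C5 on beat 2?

Upper neighbor tone.

The harmony at that moment is B minor triad (B, D, F♯); C5 is not a chord tone.
It is approached by step up from B4 and left by step down to B4.
Step away and step back to the same note — a neighbor tone (upper neighbor).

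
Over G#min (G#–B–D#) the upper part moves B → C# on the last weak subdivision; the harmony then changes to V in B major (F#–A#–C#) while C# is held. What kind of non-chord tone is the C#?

The harmony at that moment is G# minor triad (G#, B, D#); C# is not a chord tone.
It is approached by step up from B and then sustained as the same pitch into the next harmony.
Arriving early and becoming a chord tone when the harmony changes — an anticipation.

C# is an anticipation.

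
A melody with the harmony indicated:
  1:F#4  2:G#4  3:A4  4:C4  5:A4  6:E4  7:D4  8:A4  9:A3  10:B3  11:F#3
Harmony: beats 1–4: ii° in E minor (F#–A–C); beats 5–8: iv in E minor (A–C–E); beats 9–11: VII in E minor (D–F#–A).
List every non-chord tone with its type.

G#4 (beat 2) — passing tone; D4 (beat 7) — escape tone; B3 (beat 10) — escape tone.

The harmony at that moment is F# diminished triad (F#, A, C); G#4 is not a chord tone.
It is approached by step up from F#4 and left by step up to A4.
Step in, step out in the same direction — a passing tone.
The harmony at that moment is A minor triad (A, C, E); D4 is not a chord tone.
It is approached by step down from E4 and left by leap up to A4.
Step in, leap out — an escape tone.
The harmony at that moment is D major triad (D, F#, A); B3 is not a chord tone.
It is approached by step up from A3 and left by leap down to F#3.
Step in, leap out — an escape tone.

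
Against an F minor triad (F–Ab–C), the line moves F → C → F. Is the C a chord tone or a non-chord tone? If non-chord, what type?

Chord tone (the fifth of F minor triad).

F minor triad contains F, Ab, C; C is the fifth, so it is a chord tone.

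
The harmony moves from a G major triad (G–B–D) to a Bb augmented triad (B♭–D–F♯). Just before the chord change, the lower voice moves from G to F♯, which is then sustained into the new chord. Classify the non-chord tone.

The harmony at that moment is G major triad (G, B, D); F♯ is not a chord tone.
It is approached by step down from G and then sustained as the same pitch into the next harmony.
Arriving early and becoming a chord tone when the harmony changes — an anticipation.

F♯ is an anticipation.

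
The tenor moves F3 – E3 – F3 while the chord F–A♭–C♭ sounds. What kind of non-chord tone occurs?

E3 is a neighbor tone.

The harmony at that moment is F diminished triad (F, A♭, C♭); E3 is not a chord tone.
It is approached by step down from F3 and left by step up to F3.
Step away and step back to the same note — a neighbor tone (lower neighbor).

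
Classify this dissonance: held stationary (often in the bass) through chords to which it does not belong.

Approach: none. Departure: none — a single pitch is sustained while the chords change around it, passing through harmonies that do not contain it.
No melodic motion at all; the dissonance is created entirely by the moving harmonies against the stationary note — a pedal tone (pedal point).

Pedal tone.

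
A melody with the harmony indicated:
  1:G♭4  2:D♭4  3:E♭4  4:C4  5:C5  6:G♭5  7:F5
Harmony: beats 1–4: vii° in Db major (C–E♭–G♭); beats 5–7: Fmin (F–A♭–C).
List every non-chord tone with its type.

The harmony at that moment is C diminished triad (C, E♭, G♭); D♭4 is not a chord tone.
It is approached by leap down from G♭4 and left by step up to E♭4.
Leap in, step out — an appoggiatura.
The harmony at that moment is F minor triad (F, A♭, C); G♭5 is not a chord tone.
It is approached by leap up from C5 and left by step down to F5.
Leap in, step out — an appoggiatura.

D♭4 (beat 2) — appoggiatura; G♭5 (beat 6) — appoggiatura.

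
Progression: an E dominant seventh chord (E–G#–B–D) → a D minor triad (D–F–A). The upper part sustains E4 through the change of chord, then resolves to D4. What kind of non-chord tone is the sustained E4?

The harmony at that moment is D minor triad (D, F, A); E4 is not a chord tone.
It is held over (the same pitch as the preceding E4) and left by step down to D4.
Held over from the previous chord and resolving down by step — a suspension.

E4 is a suspension.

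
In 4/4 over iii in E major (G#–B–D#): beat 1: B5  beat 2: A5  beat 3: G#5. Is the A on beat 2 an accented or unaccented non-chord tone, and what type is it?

Unaccented passing tone.

The harmony at that moment is G# minor triad (G#, B, D#); A5 is not a chord tone.
It is approached by step down from B5 and left by step down to G#5.
Step in, step out in the same direction — a passing tone.
It falls on a weak beat, so it is unaccented.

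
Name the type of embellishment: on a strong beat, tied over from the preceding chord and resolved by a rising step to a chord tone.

Retardation.

Approach: by preparation — the pitch is first a chord tone, then held (tied or repeated) while the harmony changes under it. Departure: up by step. Metric position: strong.
A prepared dissonance that resolves upward by step — a retardation. (The same figure resolving downward would be a suspension.)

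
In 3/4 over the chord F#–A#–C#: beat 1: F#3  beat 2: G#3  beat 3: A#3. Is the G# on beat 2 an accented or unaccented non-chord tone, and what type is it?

The harmony at that moment is F# major triad (F#, A#, C#); G#3 is not a chord tone.
It is approached by step up from F#3 and left by step up to A#3.
Step in, step out in the same direction — a passing tone.
It falls on a weak beat, so it is unaccented.

Unaccented passing tone.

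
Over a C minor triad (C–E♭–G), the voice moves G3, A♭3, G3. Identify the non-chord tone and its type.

The harmony at that moment is C minor triad (C, E♭, G); A♭3 is not a chord tone.
It is approached by step up from G3 and left by step down to G3.
Step away and step back to the same note — a neighbor tone (upper neighbor).

A♭3 is a neighbor tone.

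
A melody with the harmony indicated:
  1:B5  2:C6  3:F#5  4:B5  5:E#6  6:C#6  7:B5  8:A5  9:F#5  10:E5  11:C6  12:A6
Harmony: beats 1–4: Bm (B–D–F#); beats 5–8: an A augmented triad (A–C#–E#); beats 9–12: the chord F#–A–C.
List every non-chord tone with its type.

C6 (beat 2) — escape tone; B5 (beat 7) — passing tone; E5 (beat 10) — escape tone.

The harmony at that moment is B minor triad (B, D, F#); C6 is not a chord tone.
It is approached by step up from B5 and left by leap down to F#5.
Step in, leap out — an escape tone.
The harmony at that moment is A augmented triad (A, C#, E#); B5 is not a chord tone.
It is approached by step down from C#6 and left by step down to A5.
Step in, step out in the same direction — a passing tone.
The harmony at that moment is F# diminished triad (F#, A, C); E5 is not a chord tone.
It is approached by step down from F#5 and left by leap up to C6.
Step in, leap out — an escape tone.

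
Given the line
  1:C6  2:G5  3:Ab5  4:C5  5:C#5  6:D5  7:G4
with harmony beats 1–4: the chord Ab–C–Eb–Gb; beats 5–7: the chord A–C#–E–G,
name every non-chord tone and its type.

The harmony at that moment is Ab dominant seventh chord (Ab, C, Eb, Gb); G5 is not a chord tone.
It is approached by leap down from C6 and left by step up to Ab5.
Leap in, step out — an appoggiatura.
The harmony at that moment is A dominant seventh chord (A, C#, E, G); D5 is not a chord tone.
It is approached by step up from C#5 and left by leap down to G4.
Step in, leap out — an escape tone.

G5 (beat 2) — appoggiatura; D5 (beat 6) — escape tone.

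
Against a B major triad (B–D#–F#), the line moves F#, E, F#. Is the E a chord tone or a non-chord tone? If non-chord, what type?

Non-chord tone — a neighbor tone.

The harmony at that moment is B major triad (B, D#, F#); E is not a chord tone.
It is approached by step down from F# and left by step up to F#.
Step away and step back to the same note — a neighbor tone (lower neighbor).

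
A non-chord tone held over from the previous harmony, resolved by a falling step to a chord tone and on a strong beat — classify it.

Approach: by preparation — the pitch is first a chord tone, then held (tied or repeated) while the harmony changes under it. Departure: down by step. Metric position: strong.
A prepared dissonance that resolves downward by step — a suspension. (The same figure resolving upward would be a retardation.)

Suspension.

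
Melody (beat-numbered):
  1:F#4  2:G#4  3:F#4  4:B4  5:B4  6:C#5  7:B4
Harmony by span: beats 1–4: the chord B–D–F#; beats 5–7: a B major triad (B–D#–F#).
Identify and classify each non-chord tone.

The harmony at that moment is B minor triad (B, D, F#); G#4 is not a chord tone.
It is approached by step up from F#4 and left by step down to F#4.
Step away and step back to the same note — a neighbor tone (upper neighbor).
The harmony at that moment is B major triad (B, D#, F#); C#5 is not a chord tone.
It is approached by step up from B4 and left by step down to B4.
Step away and step back to the same note — a neighbor tone (upper neighbor).

G#4 (beat 2) — neighbor tone; C#5 (beat 6) — neighbor tone.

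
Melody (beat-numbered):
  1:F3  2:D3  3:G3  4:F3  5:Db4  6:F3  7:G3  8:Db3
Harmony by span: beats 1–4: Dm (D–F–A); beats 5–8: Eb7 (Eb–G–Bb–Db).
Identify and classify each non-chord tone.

G3 (beat 3) — appoggiatura; F3 (beat 6) — appoggiatura.

The harmony at that moment is D minor triad (D, F, A); G3 is not a chord tone.
It is approached by leap up from D3 and left by step down to F3.
Leap in, step out — an appoggiatura.
The harmony at that moment is Eb dominant seventh chord (Eb, G, Bb, Db); F3 is not a chord tone.
It is approached by leap down from Db4 and left by step up to G3.
Leap in, step out — an appoggiatura.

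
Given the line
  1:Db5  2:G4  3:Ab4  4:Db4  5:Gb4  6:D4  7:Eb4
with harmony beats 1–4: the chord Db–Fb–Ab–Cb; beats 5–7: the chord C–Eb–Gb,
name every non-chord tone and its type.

The harmony at that moment is Db minor seventh chord (Db, Fb, Ab, Cb); G4 is not a chord tone.
It is approached by leap down from Db5 and left by step up to Ab4.
Leap in, step out — an appoggiatura.
The harmony at that moment is C diminished triad (C, Eb, Gb); D4 is not a chord tone.
It is approached by leap down from Gb4 and left by step up to Eb4.
Leap in, step out — an appoggiatura.

G4 (beat 2) — appoggiatura; D4 (beat 6) — appoggiatura.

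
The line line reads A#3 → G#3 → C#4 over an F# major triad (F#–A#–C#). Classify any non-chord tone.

G#3 is an escape tone.

The harmony at that moment is F# major triad (F#, A#, C#); G#3 is not a chord tone.
It is approached by step down from A#3 and left by leap up to C#4.
Step in, leap out — an escape tone.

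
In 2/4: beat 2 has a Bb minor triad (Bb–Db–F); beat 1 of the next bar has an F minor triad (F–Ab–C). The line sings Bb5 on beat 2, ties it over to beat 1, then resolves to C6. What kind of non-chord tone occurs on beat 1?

The harmony at that moment is F minor triad (F, Ab, C); Bb5 is not a chord tone.
It is held over (the same pitch as the preceding Bb5) and left by step up to C6.
Held over from the previous chord and resolving up by step — a retardation.

Retardation.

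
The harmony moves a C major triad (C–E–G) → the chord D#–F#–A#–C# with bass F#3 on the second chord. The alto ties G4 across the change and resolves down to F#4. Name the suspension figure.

9–8 suspension.

At the second chord the bass is F#3. The suspended G4 lies a ninth above the bass; after resolving down by step to F#4, the interval above the bass becomes an octave.
Suspension figures are named by those two intervals: 9–8.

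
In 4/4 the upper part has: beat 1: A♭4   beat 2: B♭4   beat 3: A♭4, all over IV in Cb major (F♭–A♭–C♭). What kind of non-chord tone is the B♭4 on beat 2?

Upper neighbor tone.

The harmony at that moment is F♭ major triad (F♭, A♭, C♭); B♭4 is not a chord tone.
It is approached by step up from A♭4 and left by step down to A♭4.
Step away and step back to the same note — a neighbor tone (upper neighbor).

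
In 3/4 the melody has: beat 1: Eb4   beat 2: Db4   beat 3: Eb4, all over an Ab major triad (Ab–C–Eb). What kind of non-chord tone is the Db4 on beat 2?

The harmony at that moment is Ab major triad (Ab, C, Eb); Db4 is not a chord tone.
It is approached by step down from Eb4 and left by step up to Eb4.
Step away and step back to the same note — a neighbor tone (lower neighbor).

Lower neighbor tone.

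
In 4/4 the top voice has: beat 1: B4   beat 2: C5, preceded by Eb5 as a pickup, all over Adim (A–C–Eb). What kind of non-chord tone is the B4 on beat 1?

The harmony at that moment is A diminished triad (A, C, Eb); B4 is not a chord tone.
It is approached by leap down from Eb5 and left by step up to C5.
Leap in, step out, metrically accented — an appoggiatura.

Appoggiatura.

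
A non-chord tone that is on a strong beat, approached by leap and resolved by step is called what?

Approach: by leap. Departure: by step. Metric position: strong.
Leap in, step out, in a metrically strong position — an appoggiatura. (It is the mirror image of the escape tone, which steps in and leaps out from a weak position.)

Appoggiatura.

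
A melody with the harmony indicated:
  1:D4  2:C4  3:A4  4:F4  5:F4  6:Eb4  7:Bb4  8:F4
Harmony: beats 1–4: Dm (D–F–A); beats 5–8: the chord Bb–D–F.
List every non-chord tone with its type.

The harmony at that moment is D minor triad (D, F, A); C4 is not a chord tone.
It is approached by step down from D4 and left by leap up to A4.
Step in, leap out — an escape tone.
The harmony at that moment is Bb major triad (Bb, D, F); Eb4 is not a chord tone.
It is approached by step down from F4 and left by leap up to Bb4.
Step in, leap out — an escape tone.

C4 (beat 2) — escape tone; Eb4 (beat 6) — escape tone.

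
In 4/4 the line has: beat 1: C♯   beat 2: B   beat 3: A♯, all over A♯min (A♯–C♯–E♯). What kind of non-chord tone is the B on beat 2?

The harmony at that moment is A♯ minor triad (A♯, C♯, E♯); B is not a chord tone.
It is approached by step down from C♯ and left by step down to A♯.
Step in, step out in the same direction — a passing tone.

Passing tone.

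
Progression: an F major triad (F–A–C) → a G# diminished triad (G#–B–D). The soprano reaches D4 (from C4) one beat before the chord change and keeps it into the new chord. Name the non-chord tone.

The harmony at that moment is F major triad (F, A, C); D4 is not a chord tone.
It is approached by step up from C4 and then sustained as the same pitch into the next harmony.
Arriving early and becoming a chord tone when the harmony changes — an anticipation.

D4 is an anticipation.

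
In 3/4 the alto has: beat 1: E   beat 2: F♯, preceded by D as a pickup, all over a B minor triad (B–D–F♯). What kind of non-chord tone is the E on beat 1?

Passing tone.

The harmony at that moment is B minor triad (B, D, F♯); E is not a chord tone.
It is approached by step up from D and left by step up to F♯.
Step in, step out in the same direction — a passing tone.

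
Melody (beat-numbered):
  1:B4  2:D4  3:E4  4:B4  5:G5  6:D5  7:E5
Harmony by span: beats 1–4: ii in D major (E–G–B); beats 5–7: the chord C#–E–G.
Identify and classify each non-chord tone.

The harmony at that moment is E minor triad (E, G, B); D4 is not a chord tone.
It is approached by leap down from B4 and left by step up to E4.
Leap in, step out — an appoggiatura.
The harmony at that moment is C# diminished triad (C#, E, G); D5 is not a chord tone.
It is approached by leap down from G5 and left by step up to E5.
Leap in, step out — an appoggiatura.

D4 (beat 2) — appoggiatura; D5 (beat 6) — appoggiatura.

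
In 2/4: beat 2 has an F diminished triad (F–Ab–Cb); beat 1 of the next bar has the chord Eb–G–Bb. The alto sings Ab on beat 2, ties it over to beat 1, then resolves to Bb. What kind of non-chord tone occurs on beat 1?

Retardation.

The harmony at that moment is Eb major triad (Eb, G, Bb); Ab is not a chord tone.
It is held over (the same pitch as the preceding Ab) and left by step up to Bb.
Held over from the previous chord and resolving up by step — a retardation.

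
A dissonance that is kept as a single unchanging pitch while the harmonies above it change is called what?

Approach: none. Departure: none — a single pitch is sustained while the chords change around it, passing through harmonies that do not contain it.
No melodic motion at all; the dissonance is created entirely by the moving harmonies against the stationary note — a pedal tone (pedal point).

Pedal tone.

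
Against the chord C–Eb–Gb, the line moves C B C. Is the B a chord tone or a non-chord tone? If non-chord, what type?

The harmony at that moment is C diminished triad (C, Eb, Gb); B is not a chord tone.
It is approached by step down from C and left by step up to C.
Step away and step back to the same note — a neighbor tone (lower neighbor).

Non-chord tone — a neighbor tone.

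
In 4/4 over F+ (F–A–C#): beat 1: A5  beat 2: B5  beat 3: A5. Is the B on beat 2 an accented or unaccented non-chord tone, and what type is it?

The harmony at that moment is F augmented triad (F, A, C#); B5 is not a chord tone.
It is approached by step up from A5 and left by step down to A5.
Step away and step back to the same note — a neighbor tone (upper neighbor).
It falls on a weak beat, so it is unaccented.

Unaccented neighbor tone.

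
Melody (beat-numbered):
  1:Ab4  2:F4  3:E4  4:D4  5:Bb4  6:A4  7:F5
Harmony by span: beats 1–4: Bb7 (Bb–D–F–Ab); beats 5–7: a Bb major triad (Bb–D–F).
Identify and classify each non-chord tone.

E4 (beat 3) — passing tone; A4 (beat 6) — escape tone.

The harmony at that moment is Bb dominant seventh chord (Bb, D, F, Ab); E4 is not a chord tone.
It is approached by step down from F4 and left by step down to D4.
Step in, step out in the same direction — a passing tone.
The harmony at that moment is Bb major triad (Bb, D, F); A4 is not a chord tone.
It is approached by step down from Bb4 and left by leap up to F5.
Step in, leap out — an escape tone.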